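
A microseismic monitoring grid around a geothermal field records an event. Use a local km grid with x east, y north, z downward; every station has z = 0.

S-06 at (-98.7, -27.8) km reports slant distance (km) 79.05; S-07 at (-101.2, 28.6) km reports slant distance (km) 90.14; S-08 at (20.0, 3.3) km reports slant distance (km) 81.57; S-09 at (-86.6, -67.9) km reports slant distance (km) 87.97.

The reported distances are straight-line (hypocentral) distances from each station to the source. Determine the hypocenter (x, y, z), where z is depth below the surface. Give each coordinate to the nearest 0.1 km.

x ≈ -40.7 km, y ≈ -13.6 km, depth ≈ 51.8 km

Each station gives a sphere (x−x_i)² + (y−y_i)² + z² = d_i² (stations at z=0).
Subtracting the S-06 sphere from S-07 and S-08: z² cancels, leaving linear equations in x and y:
-5.0 x + 112.8 y = -1331.45
237.4 x + 62.2 y = -10508.40
Solving: x ≈ -40.699, y ≈ -13.608 km (keep extra digits for the depth step; rounded: -40.7, -13.6).
Then from the S-06 sphere: z² = 79.05² − (x + 98.7)² − (y + 27.8)² with x = -40.699, y = -13.608, so z ≈ 51.801 ≈ 51.8 km.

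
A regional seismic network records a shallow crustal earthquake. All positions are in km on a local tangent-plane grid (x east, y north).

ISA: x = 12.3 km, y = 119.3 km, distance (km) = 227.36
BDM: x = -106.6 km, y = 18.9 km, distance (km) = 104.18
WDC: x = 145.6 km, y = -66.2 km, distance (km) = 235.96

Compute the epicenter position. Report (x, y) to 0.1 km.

Circle about each station: (x − 12.3)² + (y − 119.3)² = 227.36²; (x + 106.6)² + (y − 18.9)² = 104.18²; (x − 145.6)² + (y + 66.2)² = 235.96².
Subtracting the ISA equation from the BDM and WDC equations removes the quadratic terms:
-237.8 x − 200.8 y = 38176.09
266.6 x − 371.0 y = 7213.47
Solving the 2×2 system: x ≈ -89.7, y ≈ -83.9 km.

x ≈ -89.7 km, y ≈ -83.9 km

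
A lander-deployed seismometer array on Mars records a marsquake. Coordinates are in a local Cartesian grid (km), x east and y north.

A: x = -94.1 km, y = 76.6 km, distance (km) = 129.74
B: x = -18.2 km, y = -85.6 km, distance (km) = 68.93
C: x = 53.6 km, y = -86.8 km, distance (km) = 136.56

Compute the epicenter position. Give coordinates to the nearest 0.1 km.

x ≈ -78.5 km, y ≈ -52.2 km

Circle about each station: (x + 94.1)² + (y − 76.6)² = 129.74²; (x + 18.2)² + (y + 85.6)² = 68.93²; (x − 53.6)² + (y + 86.8)² = 136.56².
Subtracting the A equation from the B and C equations removes the quadratic terms:
151.8 x − 324.4 y = 5017.35
295.4 x − 326.8 y = -6131.34
Solving the 2×2 system: x ≈ -78.5, y ≈ -52.2 km.
Check against A (with the unrounded x, y): √((x + 94.1)²+(y − 76.6)²) = 129.74 ≈ 129.74 km. ✓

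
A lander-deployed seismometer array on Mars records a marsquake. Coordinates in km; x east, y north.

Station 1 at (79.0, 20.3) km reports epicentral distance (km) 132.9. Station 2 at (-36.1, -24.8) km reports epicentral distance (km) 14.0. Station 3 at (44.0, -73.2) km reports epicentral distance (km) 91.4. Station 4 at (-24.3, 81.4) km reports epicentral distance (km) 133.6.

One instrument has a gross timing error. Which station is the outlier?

Station 4

Solve using three stations at a time. Using Station 1, Station 2, Station 3 (subtract circle equations pairwise → linear system) gives (x, y) ≈ (-40.4, -38.1).
Distances from that point to each station vs reported:
  Station 1: calculated 132.9 vs reported 132.9 → residual 0.0 km
  Station 2: calculated 14.0 vs reported 14.0 → residual 0.0 km
  Station 3: calculated 91.4 vs reported 91.4 → residual 0.0 km
  Station 4: calculated 120.6 vs reported 133.6 → residual 13.0 km
Station 1, Station 2, Station 3 are mutually consistent (residuals ≈ 0); Station 4 is off by 13.0 km.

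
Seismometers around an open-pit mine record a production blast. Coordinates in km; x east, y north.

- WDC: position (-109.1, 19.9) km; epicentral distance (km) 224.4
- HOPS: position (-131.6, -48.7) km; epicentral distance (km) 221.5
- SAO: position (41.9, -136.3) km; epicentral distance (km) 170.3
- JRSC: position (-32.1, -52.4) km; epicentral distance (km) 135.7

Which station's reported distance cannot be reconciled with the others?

Solve using three stations at a time. Using HOPS, SAO, JRSC (subtract circle equations pairwise → linear system) gives (x, y) ≈ (75.2, 30.7).
Distances from that point to each station vs reported:
  WDC: calculated 184.6 vs reported 224.4 → residual 39.8 km
  HOPS: calculated 221.5 vs reported 221.5 → residual 0.0 km
  SAO: calculated 170.3 vs reported 170.3 → residual 0.0 km
  JRSC: calculated 135.7 vs reported 135.7 → residual 0.0 km
HOPS, SAO, JRSC are mutually consistent (residuals ≈ 0); WDC is off by 39.8 km.

WDC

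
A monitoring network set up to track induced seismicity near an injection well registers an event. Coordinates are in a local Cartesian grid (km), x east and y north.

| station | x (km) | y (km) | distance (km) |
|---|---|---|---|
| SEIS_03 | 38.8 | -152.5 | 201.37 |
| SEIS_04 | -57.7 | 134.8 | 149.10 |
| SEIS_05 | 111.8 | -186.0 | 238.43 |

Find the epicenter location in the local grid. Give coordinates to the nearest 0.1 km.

Circle about each station: (x − 38.8)² + (y + 152.5)² = 201.37²; (x + 57.7)² + (y − 134.8)² = 149.10²; (x − 111.8)² + (y + 186.0)² = 238.43².
Subtracting pairs of circle equations eliminates x²+y² and gives linear equations (the radical axes):
-193.0 x + 574.6 y = 15057.71
146.0 x − 67.0 y = 6034.56
Solving the 2×2 system: x ≈ 63.1, y ≈ 47.4 km.

63.1 km east, 47.4 km north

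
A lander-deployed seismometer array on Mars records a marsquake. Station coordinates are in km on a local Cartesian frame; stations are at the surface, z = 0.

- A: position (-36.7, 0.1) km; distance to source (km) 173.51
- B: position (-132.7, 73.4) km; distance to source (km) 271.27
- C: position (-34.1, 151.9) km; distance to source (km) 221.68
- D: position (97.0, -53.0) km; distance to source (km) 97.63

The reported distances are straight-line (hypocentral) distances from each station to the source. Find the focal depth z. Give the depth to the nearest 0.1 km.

Each station gives a sphere (x−x_i)² + (y−y_i)² + z² = d_i² (stations at z=0).
Subtracting the A sphere from B and C: z² cancels, leaving linear equations in x and y:
-192.0 x + 146.6 y = -21831.74
5.2 x + 303.6 y = 3853.22
Solving: x ≈ 121.805, y ≈ 10.606 km (keep extra digits for the depth step; rounded: 121.8, 10.6).
Then from the A sphere: z² = 173.51² − (x + 36.7)² − (y − 0.1)² with x = 121.805, y = 10.606, so z ≈ 69.796 ≈ 69.8 km.

69.8 km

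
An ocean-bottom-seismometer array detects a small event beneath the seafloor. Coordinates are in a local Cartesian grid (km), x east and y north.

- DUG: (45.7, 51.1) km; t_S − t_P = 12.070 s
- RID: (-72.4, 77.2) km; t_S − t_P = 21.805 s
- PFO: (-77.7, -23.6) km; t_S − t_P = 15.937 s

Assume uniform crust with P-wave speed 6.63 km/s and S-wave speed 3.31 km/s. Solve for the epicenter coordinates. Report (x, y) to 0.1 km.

27.6 km east, -26.6 km north

Distance from S−P lag: d = Δt · v_P v_S / (v_P − v_S) = Δt · (6.63·3.31)/(6.63−3.31) ≈ 6.6100·Δt.
So d_DUG = 79.78, d_RID = 144.13, d_PFO = 105.34 km.
Circle about each station: (x − 45.7)² + (y − 51.1)² = 79.78²; (x + 72.4)² + (y − 77.2)² = 144.13²; (x + 77.7)² + (y + 23.6)² = 105.34².
Subtracting the DUG equation from the RID and PFO equations removes the quadratic terms:
-236.2 x + 52.2 y = -7906.71
-246.8 x − 149.4 y = -2837.12
Solving the 2×2 system: x ≈ 27.6, y ≈ -26.6 km.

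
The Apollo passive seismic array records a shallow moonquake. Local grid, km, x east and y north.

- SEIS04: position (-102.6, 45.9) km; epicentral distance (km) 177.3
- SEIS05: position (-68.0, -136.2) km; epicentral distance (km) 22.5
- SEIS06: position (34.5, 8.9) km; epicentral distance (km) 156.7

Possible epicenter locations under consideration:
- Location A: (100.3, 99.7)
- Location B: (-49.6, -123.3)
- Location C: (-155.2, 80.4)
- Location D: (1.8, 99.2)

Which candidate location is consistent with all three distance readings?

For each candidate, compare |candidate − station| to the reported distance:
Location A: residuals SEIS04 32.6, SEIS05 267.3, SEIS06 44.6 → max 267.3 km
Location B: residuals SEIS04 0.0, SEIS05 0.0, SEIS06 0.0 → max 0.0 km
Location C: residuals SEIS04 114.4, SEIS05 211.0, SEIS06 46.0 → max 211.0 km
Location D: residuals SEIS04 60.1, SEIS05 223.0, SEIS06 60.7 → max 223.0 km
Only Location B has all residuals ≈ 0.

Location B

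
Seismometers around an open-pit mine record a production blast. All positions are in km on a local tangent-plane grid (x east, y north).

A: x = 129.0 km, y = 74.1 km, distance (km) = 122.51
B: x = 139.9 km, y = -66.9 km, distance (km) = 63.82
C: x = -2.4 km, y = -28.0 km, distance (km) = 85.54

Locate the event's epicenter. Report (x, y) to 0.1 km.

(82.4, -39.2)

Circle about each station: (x − 129.0)² + (y − 74.1)² = 122.51²; (x − 139.9)² + (y + 66.9)² = 63.82²; (x + 2.4)² + (y + 28.0)² = 85.54².
Subtracting pairs of circle equations eliminates x²+y² and gives linear equations (the radical axes):
21.8 x − 282.0 y = 12851.52
-262.8 x − 204.2 y = -13650.44
Solving the 2×2 system: x ≈ 82.4, y ≈ -39.2 km.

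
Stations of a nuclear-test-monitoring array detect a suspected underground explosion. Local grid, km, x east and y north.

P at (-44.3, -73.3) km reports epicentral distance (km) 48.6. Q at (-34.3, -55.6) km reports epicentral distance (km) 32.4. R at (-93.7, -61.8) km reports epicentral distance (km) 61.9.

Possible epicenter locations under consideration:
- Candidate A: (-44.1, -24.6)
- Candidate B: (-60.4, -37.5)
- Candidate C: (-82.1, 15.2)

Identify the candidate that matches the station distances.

Candidate A

For each candidate, compare |candidate − station| to the reported distance:
Candidate A: residuals P 0.1, Q 0.1, R 0.1 → max 0.1 km
Candidate B: residuals P 9.3, Q 0.6, R 20.7 → max 20.7 km
Candidate C: residuals P 47.6, Q 53.0, R 16.0 → max 53.0 km
Only Candidate A has all residuals ≈ 0.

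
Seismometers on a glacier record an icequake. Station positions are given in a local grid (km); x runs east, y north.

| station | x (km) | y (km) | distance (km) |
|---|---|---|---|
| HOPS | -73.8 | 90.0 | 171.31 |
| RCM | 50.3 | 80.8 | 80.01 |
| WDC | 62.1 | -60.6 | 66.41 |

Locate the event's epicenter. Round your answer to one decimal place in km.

(74.7, 4.6)

Circle about each station: (x + 73.8)² + (y − 90.0)² = 171.31²; (x − 50.3)² + (y − 80.8)² = 80.01²; (x − 62.1)² + (y + 60.6)² = 66.41².
Subtracting pairs of circle equations eliminates x²+y² and gives linear equations (the radical axes):
248.2 x − 18.4 y = 18457.81
271.8 x − 301.2 y = 18919.16
Solving the 2×2 system: x ≈ 74.7, y ≈ 4.6 km.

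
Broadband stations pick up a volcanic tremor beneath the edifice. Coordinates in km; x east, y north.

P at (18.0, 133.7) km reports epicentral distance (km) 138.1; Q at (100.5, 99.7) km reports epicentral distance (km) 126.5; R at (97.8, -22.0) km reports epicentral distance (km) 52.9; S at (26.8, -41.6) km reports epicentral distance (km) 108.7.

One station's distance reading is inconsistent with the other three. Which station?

Q

Solve using three stations at a time. Using P, R, S (subtract circle equations pairwise → linear system) gives (x, y) ≈ (108.8, 29.7).
Distances from that point to each station vs reported:
  P: calculated 138.1 vs reported 138.1 → residual 0.0 km
  Q: calculated 70.5 vs reported 126.5 → residual 56.0 km
  R: calculated 52.9 vs reported 52.9 → residual 0.0 km
  S: calculated 108.7 vs reported 108.7 → residual 0.0 km
P, R, S are mutually consistent (residuals ≈ 0); Q is off by 56.0 km.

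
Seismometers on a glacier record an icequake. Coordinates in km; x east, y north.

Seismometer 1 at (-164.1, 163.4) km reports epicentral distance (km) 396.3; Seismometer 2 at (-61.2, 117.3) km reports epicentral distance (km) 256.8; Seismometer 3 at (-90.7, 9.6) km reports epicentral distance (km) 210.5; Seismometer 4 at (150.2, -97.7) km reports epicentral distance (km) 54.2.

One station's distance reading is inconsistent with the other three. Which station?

Seismometer 1

Solve using three stations at a time. Using Seismometer 2, Seismometer 3, Seismometer 4 (subtract circle equations pairwise → linear system) gives (x, y) ≈ (97.6, -84.5).
Distances from that point to each station vs reported:
  Seismometer 1: calculated 360.5 vs reported 396.3 → residual 35.8 km
  Seismometer 2: calculated 256.8 vs reported 256.8 → residual 0.0 km
  Seismometer 3: calculated 210.5 vs reported 210.5 → residual 0.0 km
  Seismometer 4: calculated 54.2 vs reported 54.2 → residual 0.0 km
Seismometer 2, Seismometer 3, Seismometer 4 are mutually consistent (residuals ≈ 0); Seismometer 1 is off by 35.8 km.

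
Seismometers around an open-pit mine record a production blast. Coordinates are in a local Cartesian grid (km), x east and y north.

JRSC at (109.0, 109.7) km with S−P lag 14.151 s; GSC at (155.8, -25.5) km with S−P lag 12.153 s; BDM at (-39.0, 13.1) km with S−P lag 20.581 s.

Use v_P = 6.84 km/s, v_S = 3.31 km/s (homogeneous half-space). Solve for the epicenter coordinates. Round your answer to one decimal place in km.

Distance from S−P lag: d = Δt · v_P v_S / (v_P − v_S) = Δt · (6.84·3.31)/(6.84−3.31) ≈ 6.4137·Δt.
So d_JRSC = 90.76, d_GSC = 77.95, d_BDM = 132.00 km.
Circle about each station: (x − 109.0)² + (y − 109.7)² = 90.76²; (x − 155.8)² + (y + 25.5)² = 77.95²; (x + 39.0)² + (y − 13.1)² = 132.00².
Subtracting pairs of circle equations eliminates x²+y² and gives linear equations (the radical axes):
93.6 x − 270.4 y = 3169.98
-296.0 x − 193.2 y = -31409.10
Solving the 2×2 system: x ≈ 92.8, y ≈ 20.4 km.

92.8 km east, 20.4 km north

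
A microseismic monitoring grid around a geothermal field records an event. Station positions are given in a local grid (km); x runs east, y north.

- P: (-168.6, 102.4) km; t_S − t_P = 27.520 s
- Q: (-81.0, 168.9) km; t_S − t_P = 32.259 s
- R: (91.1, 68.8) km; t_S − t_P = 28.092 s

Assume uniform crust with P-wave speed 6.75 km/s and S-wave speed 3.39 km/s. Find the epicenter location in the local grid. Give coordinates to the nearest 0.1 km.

(-59.1, -49.7)

Distance from S−P lag: d = Δt · v_P v_S / (v_P − v_S) = Δt · (6.75·3.39)/(6.75−3.39) ≈ 6.8103·Δt.
So d_P = 187.42, d_Q = 219.69, d_R = 191.31 km.
Circle about each station: (x + 168.6)² + (y − 102.4)² = 187.42²; (x + 81.0)² + (y − 168.9)² = 219.69²; (x − 91.1)² + (y − 68.8)² = 191.31².
Subtracting the P equation from the Q and R equations removes the quadratic terms:
175.2 x + 133.0 y = -16960.95
519.4 x − 67.2 y = -27352.33
Solving the 2×2 system: x ≈ -59.1, y ≈ -49.7 km.
Check against P (with the unrounded x, y): √((x + 168.6)²+(y − 102.4)²) = 187.41 ≈ 187.42 km. ✓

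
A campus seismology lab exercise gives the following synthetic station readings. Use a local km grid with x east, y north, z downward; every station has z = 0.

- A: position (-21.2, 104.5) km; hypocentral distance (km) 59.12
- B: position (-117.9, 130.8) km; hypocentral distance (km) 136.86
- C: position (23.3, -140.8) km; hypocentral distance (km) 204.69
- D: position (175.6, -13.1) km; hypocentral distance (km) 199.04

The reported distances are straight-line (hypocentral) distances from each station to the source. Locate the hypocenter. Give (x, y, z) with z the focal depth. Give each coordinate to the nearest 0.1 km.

Each station gives a sphere (x−x_i)² + (y−y_i)² + z² = d_i² (stations at z=0).
Subtracting the A sphere from B and C: z² cancels, leaving linear equations in x and y:
-193.4 x + 52.6 y = 4403.87
89.0 x − 490.6 y = -29404.98
Solving: x ≈ -6.805, y ≈ 58.702 km (keep extra digits for the depth step; rounded: -6.8, 58.7).
Then from the A sphere: z² = 59.12² − (x + 21.2)² − (y − 104.5)² with x = -6.805, y = 58.702, so z ≈ 34.504 ≈ 34.5 km.

(-6.8, 58.7, 34.5)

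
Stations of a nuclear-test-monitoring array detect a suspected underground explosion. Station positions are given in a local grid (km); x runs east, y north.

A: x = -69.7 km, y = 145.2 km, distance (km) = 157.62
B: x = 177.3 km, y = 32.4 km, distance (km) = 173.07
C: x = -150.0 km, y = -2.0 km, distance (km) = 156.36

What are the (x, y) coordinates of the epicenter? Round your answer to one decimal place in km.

Circle about each station: (x + 69.7)² + (y − 145.2)² = 157.62²; (x − 177.3)² + (y − 32.4)² = 173.07²; (x + 150.0)² + (y + 2.0)² = 156.36².
Subtracting pairs of circle equations eliminates x²+y² and gives linear equations (the radical axes):
494.0 x − 225.6 y = 1434.76
-160.6 x − 294.4 y = -3041.52
Solving the 2×2 system: x ≈ 6.1, y ≈ 7.0 km.

(6.1, 7.0)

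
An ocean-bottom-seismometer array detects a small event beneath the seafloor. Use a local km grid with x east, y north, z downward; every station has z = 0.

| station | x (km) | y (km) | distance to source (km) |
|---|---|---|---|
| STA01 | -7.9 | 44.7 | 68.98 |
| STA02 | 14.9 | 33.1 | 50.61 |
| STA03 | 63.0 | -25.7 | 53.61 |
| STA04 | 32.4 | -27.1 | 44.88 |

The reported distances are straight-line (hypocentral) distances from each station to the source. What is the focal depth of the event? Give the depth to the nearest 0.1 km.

z ≈ 35.0 km

Each station gives a sphere (x−x_i)² + (y−y_i)² + z² = d_i² (stations at z=0).
Subtracting the STA01 sphere from STA02 and STA03: z² cancels, leaving linear equations in x and y:
45.6 x − 23.2 y = 1453.99
141.8 x − 140.8 y = 4453.20
Solving: x ≈ 32.391, y ≈ 0.993 km (keep extra digits for the depth step; rounded: 32.4, 1.0).
Then from the STA01 sphere: z² = 68.98² − (x + 7.9)² − (y − 44.7)² with x = 32.391, y = 0.993, so z ≈ 34.994 ≈ 35.0 km.
Check against STA04 (with the unrounded solution): distance 44.88 ≈ 44.88 km. ✓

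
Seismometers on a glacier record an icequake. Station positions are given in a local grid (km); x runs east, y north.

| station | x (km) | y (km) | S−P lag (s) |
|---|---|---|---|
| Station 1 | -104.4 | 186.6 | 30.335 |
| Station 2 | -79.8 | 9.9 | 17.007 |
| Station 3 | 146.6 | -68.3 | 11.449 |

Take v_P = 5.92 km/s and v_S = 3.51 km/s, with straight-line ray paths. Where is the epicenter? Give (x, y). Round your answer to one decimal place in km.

x ≈ 65.1 km, y ≈ -12.6 km

Distance from S−P lag: d = Δt · v_P v_S / (v_P − v_S) = Δt · (5.92·3.51)/(5.92−3.51) ≈ 8.6221·Δt.
So d_Station 1 = 261.55, d_Station 2 = 146.64, d_Station 3 = 98.71 km.
Circle about each station: (x + 104.4)² + (y − 186.6)² = 261.55²; (x + 79.8)² + (y − 9.9)² = 146.64²; (x − 146.6)² + (y + 68.3)² = 98.71².
Subtracting the Station 1 equation from the Station 2 and Station 3 equations removes the quadratic terms:
49.2 x − 353.4 y = 7652.24
502.0 x − 509.8 y = 39102.27
Solving the 2×2 system: x ≈ 65.1, y ≈ -12.6 km.
Check against Station 1 (with the unrounded x, y): √((x + 104.4)²+(y − 186.6)²) = 261.55 ≈ 261.55 km. ✓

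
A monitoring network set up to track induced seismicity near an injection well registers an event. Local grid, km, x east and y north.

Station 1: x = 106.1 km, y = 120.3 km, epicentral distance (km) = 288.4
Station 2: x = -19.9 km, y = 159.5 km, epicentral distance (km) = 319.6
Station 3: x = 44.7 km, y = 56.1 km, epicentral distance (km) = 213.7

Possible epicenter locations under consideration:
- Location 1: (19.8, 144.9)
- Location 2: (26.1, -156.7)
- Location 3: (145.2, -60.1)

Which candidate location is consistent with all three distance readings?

For each candidate, compare |candidate − station| to the reported distance:
Location 1: residuals Station 1 198.7, Station 2 277.3, Station 3 121.5 → max 277.3 km
Location 2: residuals Station 1 0.1, Station 2 0.1, Station 3 0.1 → max 0.1 km
Location 3: residuals Station 1 103.8, Station 2 44.9, Station 3 60.1 → max 103.8 km
Only Location 2 has all residuals ≈ 0.

Location 2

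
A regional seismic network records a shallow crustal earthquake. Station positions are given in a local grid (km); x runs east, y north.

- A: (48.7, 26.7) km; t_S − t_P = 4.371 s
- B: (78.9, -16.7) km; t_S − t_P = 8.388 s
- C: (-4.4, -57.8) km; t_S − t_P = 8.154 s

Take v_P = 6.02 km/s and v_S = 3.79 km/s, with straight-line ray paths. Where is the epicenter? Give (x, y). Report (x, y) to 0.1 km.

Distance from S−P lag: d = Δt · v_P v_S / (v_P − v_S) = Δt · (6.02·3.79)/(6.02−3.79) ≈ 10.2313·Δt.
So d_A = 44.72, d_B = 85.82, d_C = 83.43 km.
Circle about each station: (x − 48.7)² + (y − 26.7)² = 44.72²; (x − 78.9)² + (y + 16.7)² = 85.82²; (x + 4.4)² + (y + 57.8)² = 83.43².
Subtracting pairs of circle equations eliminates x²+y² and gives linear equations (the radical axes):
60.4 x − 86.8 y = -1945.67
-106.2 x − 169.0 y = -4685.07
Solving the 2×2 system: x ≈ 4.0, y ≈ 25.2 km.
Check against A (with the unrounded x, y): √((x − 48.7)²+(y − 26.7)²) = 44.72 ≈ 44.72 km. ✓

x ≈ 4.0 km, y ≈ 25.2 km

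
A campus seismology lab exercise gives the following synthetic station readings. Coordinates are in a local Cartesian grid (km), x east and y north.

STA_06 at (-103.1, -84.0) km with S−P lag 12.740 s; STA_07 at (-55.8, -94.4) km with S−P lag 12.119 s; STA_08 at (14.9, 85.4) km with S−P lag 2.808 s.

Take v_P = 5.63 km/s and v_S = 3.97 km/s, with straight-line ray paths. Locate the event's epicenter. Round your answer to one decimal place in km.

Distance from S−P lag: d = Δt · v_P v_S / (v_P − v_S) = Δt · (5.63·3.97)/(5.63−3.97) ≈ 13.4645·Δt.
So d_STA_06 = 171.54, d_STA_07 = 163.18, d_STA_08 = 37.81 km.
Circle about each station: (x + 103.1)² + (y + 84.0)² = 171.54²; (x + 55.8)² + (y + 94.4)² = 163.18²; (x − 14.9)² + (y − 85.4)² = 37.81².
Subtracting pairs of circle equations eliminates x²+y² and gives linear equations (the radical axes):
94.6 x − 20.8 y = -2862.35
236.0 x + 338.8 y = 17825.94
Solving the 2×2 system: x ≈ -16.2, y ≈ 63.9 km.
Check against STA_06 (with the unrounded x, y): √((x + 103.1)²+(y + 84.0)²) = 171.54 ≈ 171.54 km. ✓

x ≈ -16.2 km, y ≈ 63.9 km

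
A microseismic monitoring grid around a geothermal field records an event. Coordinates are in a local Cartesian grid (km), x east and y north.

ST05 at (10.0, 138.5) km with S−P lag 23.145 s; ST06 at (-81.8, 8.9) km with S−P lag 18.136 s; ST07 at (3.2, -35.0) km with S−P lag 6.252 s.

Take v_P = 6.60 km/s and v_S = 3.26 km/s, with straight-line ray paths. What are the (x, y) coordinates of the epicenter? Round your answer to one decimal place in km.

Distance from S−P lag: d = Δt · v_P v_S / (v_P − v_S) = Δt · (6.60·3.26)/(6.60−3.26) ≈ 6.4419·Δt.
So d_ST05 = 149.10, d_ST06 = 116.83, d_ST07 = 40.27 km.
Circle about each station: (x − 10.0)² + (y − 138.5)² = 149.10²; (x + 81.8)² + (y − 8.9)² = 116.83²; (x − 3.2)² + (y + 35.0)² = 40.27².
Subtracting pairs of circle equations eliminates x²+y² and gives linear equations (the radical axes):
-183.6 x − 259.2 y = -3930.24
-13.6 x − 347.0 y = 2562.13
Solving the 2×2 system: x ≈ 33.7, y ≈ -8.7 km.
Check against ST05 (with the unrounded x, y): √((x − 10.0)²+(y − 138.5)²) = 149.10 ≈ 149.10 km. ✓

x ≈ 33.7 km, y ≈ -8.7 km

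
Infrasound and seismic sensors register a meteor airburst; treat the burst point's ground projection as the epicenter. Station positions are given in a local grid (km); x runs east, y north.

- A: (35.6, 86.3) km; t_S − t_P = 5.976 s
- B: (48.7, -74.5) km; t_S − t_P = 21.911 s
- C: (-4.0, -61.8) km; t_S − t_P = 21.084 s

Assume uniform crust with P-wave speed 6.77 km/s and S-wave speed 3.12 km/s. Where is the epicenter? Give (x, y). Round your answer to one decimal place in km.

40.0 km east, 52.0 km north

Distance from S−P lag: d = Δt · v_P v_S / (v_P − v_S) = Δt · (6.77·3.12)/(6.77−3.12) ≈ 5.7870·Δt.
So d_A = 34.58, d_B = 126.80, d_C = 122.01 km.
Circle about each station: (x − 35.6)² + (y − 86.3)² = 34.58²; (x − 48.7)² + (y + 74.5)² = 126.80²; (x + 4.0)² + (y + 61.8)² = 122.01².
Subtracting pairs of circle equations eliminates x²+y² and gives linear equations (the radical axes):
26.2 x − 321.6 y = -15675.57
-79.2 x − 296.2 y = -18570.47
Solving the 2×2 system: x ≈ 40.0, y ≈ 52.0 km.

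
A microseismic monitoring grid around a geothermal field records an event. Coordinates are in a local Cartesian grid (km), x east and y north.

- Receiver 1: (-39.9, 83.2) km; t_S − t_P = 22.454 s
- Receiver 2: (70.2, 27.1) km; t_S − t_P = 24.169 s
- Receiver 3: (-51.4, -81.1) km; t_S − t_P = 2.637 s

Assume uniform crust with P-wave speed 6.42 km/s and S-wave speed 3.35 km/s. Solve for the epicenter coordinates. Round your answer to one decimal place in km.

x ≈ -67.3 km, y ≈ -71.7 km

Distance from S−P lag: d = Δt · v_P v_S / (v_P − v_S) = Δt · (6.42·3.35)/(6.42−3.35) ≈ 7.0055·Δt.
So d_Receiver 1 = 157.30, d_Receiver 2 = 169.32, d_Receiver 3 = 18.47 km.
Circle about each station: (x + 39.9)² + (y − 83.2)² = 157.30²; (x − 70.2)² + (y − 27.1)² = 169.32²; (x + 51.4)² + (y + 81.1)² = 18.47².
Subtracting the Receiver 1 equation from the Receiver 2 and Receiver 3 equations removes the quadratic terms:
220.2 x − 112.2 y = -6777.77
-23.0 x − 328.6 y = 25107.07
Solving the 2×2 system: x ≈ -67.3, y ≈ -71.7 km.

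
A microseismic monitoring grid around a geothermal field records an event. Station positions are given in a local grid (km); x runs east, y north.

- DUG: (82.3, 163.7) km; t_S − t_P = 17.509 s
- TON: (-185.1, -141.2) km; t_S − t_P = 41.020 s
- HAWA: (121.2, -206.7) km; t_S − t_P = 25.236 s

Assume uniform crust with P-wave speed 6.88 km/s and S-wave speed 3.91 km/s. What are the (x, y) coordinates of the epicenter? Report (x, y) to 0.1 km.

Distance from S−P lag: d = Δt · v_P v_S / (v_P − v_S) = Δt · (6.88·3.91)/(6.88−3.91) ≈ 9.0575·Δt.
So d_DUG = 158.59, d_TON = 371.54, d_HAWA = 228.58 km.
Circle about each station: (x − 82.3)² + (y − 163.7)² = 158.59²; (x + 185.1)² + (y + 141.2)² = 371.54²; (x − 121.2)² + (y + 206.7)² = 228.58².
Subtracting pairs of circle equations eliminates x²+y² and gives linear equations (the radical axes):
-534.8 x − 609.8 y = -92262.71
77.8 x − 740.8 y = -3254.68
Solving the 2×2 system: x ≈ 149.6, y ≈ 20.1 km.

x ≈ 149.6 km, y ≈ 20.1 km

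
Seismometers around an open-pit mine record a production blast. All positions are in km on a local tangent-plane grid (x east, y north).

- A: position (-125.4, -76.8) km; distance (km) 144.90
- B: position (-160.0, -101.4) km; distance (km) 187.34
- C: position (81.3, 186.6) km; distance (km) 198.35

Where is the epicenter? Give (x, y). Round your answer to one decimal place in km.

-9.6 km east, 10.3 km north

Circle about each station: (x + 125.4)² + (y + 76.8)² = 144.90²; (x + 160.0)² + (y + 101.4)² = 187.34²; (x − 81.3)² + (y − 186.6)² = 198.35².
Subtracting the A equation from the B and C equations removes the quadratic terms:
-69.2 x − 49.2 y = 158.29
413.4 x + 526.8 y = 1459.14
Solving the 2×2 system: x ≈ -9.6, y ≈ 10.3 km.
Check against A (with the unrounded x, y): √((x + 125.4)²+(y + 76.8)²) = 144.89 ≈ 144.90 km. ✓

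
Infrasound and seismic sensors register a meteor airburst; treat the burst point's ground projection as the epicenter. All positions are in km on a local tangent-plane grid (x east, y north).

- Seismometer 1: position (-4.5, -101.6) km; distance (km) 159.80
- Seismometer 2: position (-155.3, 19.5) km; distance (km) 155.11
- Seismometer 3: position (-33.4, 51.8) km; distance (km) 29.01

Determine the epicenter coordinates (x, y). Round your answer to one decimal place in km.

(-5.1, 58.2)

Circle about each station: (x + 4.5)² + (y + 101.6)² = 159.80²; (x + 155.3)² + (y − 19.5)² = 155.11²; (x + 33.4)² + (y − 51.8)² = 29.01².
Subtracting the Seismometer 1 equation from the Seismometer 2 and Seismometer 3 equations removes the quadratic terms:
-301.6 x + 242.2 y = 15632.46
-57.8 x + 306.8 y = 18150.45
Solving the 2×2 system: x ≈ -5.1, y ≈ 58.2 km.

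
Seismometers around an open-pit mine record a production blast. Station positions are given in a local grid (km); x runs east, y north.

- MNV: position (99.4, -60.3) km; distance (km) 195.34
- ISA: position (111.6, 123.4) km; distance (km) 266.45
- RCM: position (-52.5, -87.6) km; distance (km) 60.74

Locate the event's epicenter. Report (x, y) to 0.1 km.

-95.3 km east, -44.5 km north

Circle about each station: (x − 99.4)² + (y + 60.3)² = 195.34²; (x − 111.6)² + (y − 123.4)² = 266.45²; (x + 52.5)² + (y + 87.6)² = 60.74².
Subtracting pairs of circle equations eliminates x²+y² and gives linear equations (the radical axes):
24.4 x + 367.4 y = -18672.22
-303.8 x − 54.6 y = 31381.93
Solving the 2×2 system: x ≈ -95.3, y ≈ -44.5 km.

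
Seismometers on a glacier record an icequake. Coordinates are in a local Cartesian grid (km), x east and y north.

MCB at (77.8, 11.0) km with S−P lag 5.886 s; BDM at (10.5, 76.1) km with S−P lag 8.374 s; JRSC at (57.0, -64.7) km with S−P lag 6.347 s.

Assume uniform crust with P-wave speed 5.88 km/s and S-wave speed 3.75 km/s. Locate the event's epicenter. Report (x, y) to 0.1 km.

(20.6, -10.0)

Distance from S−P lag: d = Δt · v_P v_S / (v_P − v_S) = Δt · (5.88·3.75)/(5.88−3.75) ≈ 10.3521·Δt.
So d_MCB = 60.93, d_BDM = 86.69, d_JRSC = 65.70 km.
Circle about each station: (x − 77.8)² + (y − 11.0)² = 60.93²; (x − 10.5)² + (y − 76.1)² = 86.69²; (x − 57.0)² + (y + 64.7)² = 65.70².
Subtracting the MCB equation from the BDM and JRSC equations removes the quadratic terms:
-134.6 x + 130.2 y = -4075.07
-41.6 x − 151.4 y = 657.22
Solving the 2×2 system: x ≈ 20.6, y ≈ -10.0 km.
Check against MCB (with the unrounded x, y): √((x − 77.8)²+(y − 11.0)²) = 60.93 ≈ 60.93 km. ✓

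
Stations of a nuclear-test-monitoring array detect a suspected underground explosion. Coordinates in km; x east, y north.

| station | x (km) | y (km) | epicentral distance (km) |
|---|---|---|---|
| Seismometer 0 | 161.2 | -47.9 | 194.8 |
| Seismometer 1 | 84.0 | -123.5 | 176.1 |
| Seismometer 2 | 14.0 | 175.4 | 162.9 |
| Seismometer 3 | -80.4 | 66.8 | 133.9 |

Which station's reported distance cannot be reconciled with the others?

Seismometer 3

Solve using three stations at a time. Using Seismometer 0, Seismometer 1, Seismometer 2 (subtract circle equations pairwise → linear system) gives (x, y) ≈ (-22.6, 16.7).
Distances from that point to each station vs reported:
  Seismometer 0: calculated 194.8 vs reported 194.8 → residual 0.0 km
  Seismometer 1: calculated 176.1 vs reported 176.1 → residual 0.0 km
  Seismometer 2: calculated 162.9 vs reported 162.9 → residual 0.0 km
  Seismometer 3: calculated 76.5 vs reported 133.9 → residual 57.4 km
Seismometer 0, Seismometer 1, Seismometer 2 are mutually consistent (residuals ≈ 0); Seismometer 3 is off by 57.4 km.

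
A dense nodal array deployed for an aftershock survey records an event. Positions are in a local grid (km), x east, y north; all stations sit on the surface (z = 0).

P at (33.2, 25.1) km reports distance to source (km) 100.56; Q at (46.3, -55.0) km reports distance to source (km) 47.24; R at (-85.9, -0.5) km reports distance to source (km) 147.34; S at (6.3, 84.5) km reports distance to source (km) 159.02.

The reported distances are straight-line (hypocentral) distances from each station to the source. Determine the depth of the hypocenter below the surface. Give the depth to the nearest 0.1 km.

45.7 km

Each station gives a sphere (x−x_i)² + (y−y_i)² + z² = d_i² (stations at z=0).
Subtracting the P sphere from Q and R: z² cancels, leaving linear equations in x and y:
26.2 x − 160.2 y = 11317.14
-238.2 x − 51.2 y = -5949.95
Solving: x ≈ 38.799, y ≈ -64.298 km (keep extra digits for the depth step; rounded: 38.8, -64.3).
Then from the P sphere: z² = 100.56² − (x − 33.2)² − (y − 25.1)² with x = 38.799, y = -64.298, so z ≈ 45.705 ≈ 45.7 km.
Check against S (with the unrounded solution): distance 159.02 ≈ 159.02 km. ✓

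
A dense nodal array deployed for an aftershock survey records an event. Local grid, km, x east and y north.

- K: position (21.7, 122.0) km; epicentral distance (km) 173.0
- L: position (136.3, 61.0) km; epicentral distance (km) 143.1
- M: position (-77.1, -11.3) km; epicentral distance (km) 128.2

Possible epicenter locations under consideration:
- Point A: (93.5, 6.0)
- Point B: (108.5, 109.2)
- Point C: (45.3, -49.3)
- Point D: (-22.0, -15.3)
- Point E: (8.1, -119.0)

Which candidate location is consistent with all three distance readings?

Point C

For each candidate, compare |candidate − station| to the reported distance:
Point A: residuals K 36.6, L 73.4, M 43.3 → max 73.4 km
Point B: residuals K 85.3, L 87.5, M 93.1 → max 93.1 km
Point C: residuals K 0.1, L 0.1, M 0.0 → max 0.1 km
Point D: residuals K 28.9, L 32.6, M 73.0 → max 73.0 km
Point E: residuals K 68.4, L 77.9, M 9.1 → max 77.9 km
Only Point C has all residuals ≈ 0.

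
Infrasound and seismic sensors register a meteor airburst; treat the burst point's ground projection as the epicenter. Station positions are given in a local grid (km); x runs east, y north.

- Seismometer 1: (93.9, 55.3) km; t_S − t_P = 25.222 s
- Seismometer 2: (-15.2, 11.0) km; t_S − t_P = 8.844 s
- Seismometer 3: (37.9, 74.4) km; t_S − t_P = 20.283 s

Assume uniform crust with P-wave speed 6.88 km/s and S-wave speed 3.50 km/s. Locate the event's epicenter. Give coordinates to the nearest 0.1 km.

(-66.7, -25.3)

Distance from S−P lag: d = Δt · v_P v_S / (v_P − v_S) = Δt · (6.88·3.50)/(6.88−3.50) ≈ 7.1243·Δt.
So d_Seismometer 1 = 179.69, d_Seismometer 2 = 63.01, d_Seismometer 3 = 144.50 km.
Circle about each station: (x − 93.9)² + (y − 55.3)² = 179.69²; (x + 15.2)² + (y − 11.0)² = 63.01²; (x − 37.9)² + (y − 74.4)² = 144.50².
Subtracting pairs of circle equations eliminates x²+y² and gives linear equations (the radical axes):
-218.2 x − 88.6 y = 16794.98
-112.0 x + 38.2 y = 6504.72
Solving the 2×2 system: x ≈ -66.7, y ≈ -25.3 km.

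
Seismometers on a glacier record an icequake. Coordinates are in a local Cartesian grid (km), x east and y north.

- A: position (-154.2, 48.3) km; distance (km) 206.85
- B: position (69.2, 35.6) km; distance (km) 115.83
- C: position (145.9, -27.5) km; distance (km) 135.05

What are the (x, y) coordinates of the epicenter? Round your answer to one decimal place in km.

Circle about each station: (x + 154.2)² + (y − 48.3)² = 206.85²; (x − 69.2)² + (y − 35.6)² = 115.83²; (x − 145.9)² + (y + 27.5)² = 135.05².
Subtracting pairs of circle equations eliminates x²+y² and gives linear equations (the radical axes):
446.8 x − 25.4 y = 9315.80
600.2 x − 151.6 y = 20480.95
Solving the 2×2 system: x ≈ 17.0, y ≈ -67.8 km.

(17.0, -67.8)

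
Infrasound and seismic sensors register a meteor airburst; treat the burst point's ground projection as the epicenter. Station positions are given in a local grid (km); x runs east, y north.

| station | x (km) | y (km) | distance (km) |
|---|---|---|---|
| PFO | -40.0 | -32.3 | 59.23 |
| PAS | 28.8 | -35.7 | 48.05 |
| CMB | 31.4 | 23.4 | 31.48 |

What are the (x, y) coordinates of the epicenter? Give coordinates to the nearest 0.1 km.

x ≈ 5.1 km, y ≈ 6.1 km

Circle about each station: (x + 40.0)² + (y + 32.3)² = 59.23²; (x − 28.8)² + (y + 35.7)² = 48.05²; (x − 31.4)² + (y − 23.4)² = 31.48².
Subtracting the PFO equation from the PAS and CMB equations removes the quadratic terms:
137.6 x − 6.8 y = 660.03
142.8 x + 111.4 y = 1407.43
Solving the 2×2 system: x ≈ 5.1, y ≈ 6.1 km.
Check against PFO (with the unrounded x, y): √((x + 40.0)²+(y + 32.3)²) = 59.23 ≈ 59.23 km. ✓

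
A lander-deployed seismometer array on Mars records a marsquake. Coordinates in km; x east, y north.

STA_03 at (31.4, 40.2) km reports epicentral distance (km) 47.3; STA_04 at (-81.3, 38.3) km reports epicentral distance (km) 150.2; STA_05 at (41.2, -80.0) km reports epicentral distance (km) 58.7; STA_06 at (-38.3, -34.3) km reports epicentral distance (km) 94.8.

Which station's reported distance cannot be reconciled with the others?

Solve using three stations at a time. Using STA_04, STA_05, STA_06 (subtract circle equations pairwise → linear system) gives (x, y) ≈ (56.0, -22.9).
Distances from that point to each station vs reported:
  STA_03: calculated 67.7 vs reported 47.3 → residual 20.4 km
  STA_04: calculated 150.3 vs reported 150.2 → residual 0.1 km
  STA_05: calculated 59.0 vs reported 58.7 → residual 0.3 km
  STA_06: calculated 95.0 vs reported 94.8 → residual 0.2 km
STA_04, STA_05, STA_06 are mutually consistent (residuals ≈ 0); STA_03 is off by 20.4 km.

STA_03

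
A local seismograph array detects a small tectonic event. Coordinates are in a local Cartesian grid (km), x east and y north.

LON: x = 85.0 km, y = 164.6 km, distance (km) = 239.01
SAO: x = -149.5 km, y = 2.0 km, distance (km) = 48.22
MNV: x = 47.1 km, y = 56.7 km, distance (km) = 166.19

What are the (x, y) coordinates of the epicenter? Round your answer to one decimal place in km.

Circle about each station: (x − 85.0)² + (y − 164.6)² = 239.01²; (x + 149.5)² + (y − 2.0)² = 48.22²; (x − 47.1)² + (y − 56.7)² = 166.19².
Subtracting pairs of circle equations eliminates x²+y² and gives linear equations (the radical axes):
-469.0 x − 325.2 y = 42836.70
-75.8 x − 215.8 y = 621.80
Solving the 2×2 system: x ≈ -118.1, y ≈ 38.6 km.

(-118.1, 38.6)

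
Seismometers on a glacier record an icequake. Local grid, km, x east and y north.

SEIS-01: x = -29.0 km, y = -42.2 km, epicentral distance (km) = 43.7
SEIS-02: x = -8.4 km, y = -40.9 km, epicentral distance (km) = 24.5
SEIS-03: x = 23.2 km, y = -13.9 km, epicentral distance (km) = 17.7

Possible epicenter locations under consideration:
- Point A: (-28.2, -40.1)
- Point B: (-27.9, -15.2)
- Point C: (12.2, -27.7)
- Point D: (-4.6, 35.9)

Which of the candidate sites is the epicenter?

For each candidate, compare |candidate − station| to the reported distance:
Point A: residuals SEIS-01 41.5, SEIS-02 4.7, SEIS-03 40.0 → max 41.5 km
Point B: residuals SEIS-01 16.7, SEIS-02 7.8, SEIS-03 33.4 → max 33.4 km
Point C: residuals SEIS-01 0.0, SEIS-02 0.0, SEIS-03 0.1 → max 0.1 km
Point D: residuals SEIS-01 38.1, SEIS-02 52.4, SEIS-03 39.3 → max 52.4 km
Only Point C has all residuals ≈ 0.

Point C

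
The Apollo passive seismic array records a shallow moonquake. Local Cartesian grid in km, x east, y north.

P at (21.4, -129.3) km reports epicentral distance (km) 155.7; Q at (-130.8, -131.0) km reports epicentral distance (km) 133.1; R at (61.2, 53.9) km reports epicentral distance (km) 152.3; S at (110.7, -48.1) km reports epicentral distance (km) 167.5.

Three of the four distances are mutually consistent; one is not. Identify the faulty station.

S

Solve using three stations at a time. Using P, Q, R (subtract circle equations pairwise → linear system) gives (x, y) ≈ (-77.5, -9.0).
Distances from that point to each station vs reported:
  P: calculated 155.7 vs reported 155.7 → residual 0.0 km
  Q: calculated 133.1 vs reported 133.1 → residual 0.0 km
  R: calculated 152.3 vs reported 152.3 → residual 0.0 km
  S: calculated 192.2 vs reported 167.5 → residual 24.7 km
P, Q, R are mutually consistent (residuals ≈ 0); S is off by 24.7 km.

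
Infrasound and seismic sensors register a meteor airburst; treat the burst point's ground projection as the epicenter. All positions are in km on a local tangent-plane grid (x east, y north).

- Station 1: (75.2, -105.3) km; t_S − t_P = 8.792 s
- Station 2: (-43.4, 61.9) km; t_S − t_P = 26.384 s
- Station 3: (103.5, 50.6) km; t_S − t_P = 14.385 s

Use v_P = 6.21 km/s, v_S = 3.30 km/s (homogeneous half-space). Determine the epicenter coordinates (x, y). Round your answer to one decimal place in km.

x ≈ 104.4 km, y ≈ -50.7 km

Distance from S−P lag: d = Δt · v_P v_S / (v_P − v_S) = Δt · (6.21·3.30)/(6.21−3.30) ≈ 7.0423·Δt.
So d_Station 1 = 61.92, d_Station 2 = 185.80, d_Station 3 = 101.30 km.
Circle about each station: (x − 75.2)² + (y + 105.3)² = 61.92²; (x + 43.4)² + (y − 61.9)² = 185.80²; (x − 103.5)² + (y − 50.6)² = 101.30².
Subtracting pairs of circle equations eliminates x²+y² and gives linear equations (the radical axes):
-237.2 x + 334.4 y = -41715.51
56.6 x + 311.8 y = -9898.12
Solving the 2×2 system: x ≈ 104.4, y ≈ -50.7 km.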